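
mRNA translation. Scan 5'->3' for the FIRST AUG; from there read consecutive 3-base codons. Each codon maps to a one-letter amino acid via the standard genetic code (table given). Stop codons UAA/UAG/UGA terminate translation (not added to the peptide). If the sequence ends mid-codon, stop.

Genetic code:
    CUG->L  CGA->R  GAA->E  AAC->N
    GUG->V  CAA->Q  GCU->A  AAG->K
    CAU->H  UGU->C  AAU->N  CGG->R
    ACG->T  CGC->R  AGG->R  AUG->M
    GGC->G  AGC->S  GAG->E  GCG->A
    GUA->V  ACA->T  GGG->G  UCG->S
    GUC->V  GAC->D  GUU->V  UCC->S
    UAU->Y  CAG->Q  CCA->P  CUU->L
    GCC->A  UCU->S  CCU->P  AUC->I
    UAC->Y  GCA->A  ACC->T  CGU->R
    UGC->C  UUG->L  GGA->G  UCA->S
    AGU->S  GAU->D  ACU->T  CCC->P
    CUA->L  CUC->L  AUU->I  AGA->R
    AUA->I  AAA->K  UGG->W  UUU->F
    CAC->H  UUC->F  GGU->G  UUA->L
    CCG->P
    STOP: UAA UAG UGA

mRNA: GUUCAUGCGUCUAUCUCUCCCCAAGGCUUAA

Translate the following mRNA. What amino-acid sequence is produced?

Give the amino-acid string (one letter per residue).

Answer: MRLSLPKA

Derivation:
start AUG at pos 4
pos 4: AUG -> M; peptide=M
pos 7: CGU -> R; peptide=MR
pos 10: CUA -> L; peptide=MRL
pos 13: UCU -> S; peptide=MRLS
pos 16: CUC -> L; peptide=MRLSL
pos 19: CCC -> P; peptide=MRLSLP
pos 22: AAG -> K; peptide=MRLSLPK
pos 25: GCU -> A; peptide=MRLSLPKA
pos 28: UAA -> STOP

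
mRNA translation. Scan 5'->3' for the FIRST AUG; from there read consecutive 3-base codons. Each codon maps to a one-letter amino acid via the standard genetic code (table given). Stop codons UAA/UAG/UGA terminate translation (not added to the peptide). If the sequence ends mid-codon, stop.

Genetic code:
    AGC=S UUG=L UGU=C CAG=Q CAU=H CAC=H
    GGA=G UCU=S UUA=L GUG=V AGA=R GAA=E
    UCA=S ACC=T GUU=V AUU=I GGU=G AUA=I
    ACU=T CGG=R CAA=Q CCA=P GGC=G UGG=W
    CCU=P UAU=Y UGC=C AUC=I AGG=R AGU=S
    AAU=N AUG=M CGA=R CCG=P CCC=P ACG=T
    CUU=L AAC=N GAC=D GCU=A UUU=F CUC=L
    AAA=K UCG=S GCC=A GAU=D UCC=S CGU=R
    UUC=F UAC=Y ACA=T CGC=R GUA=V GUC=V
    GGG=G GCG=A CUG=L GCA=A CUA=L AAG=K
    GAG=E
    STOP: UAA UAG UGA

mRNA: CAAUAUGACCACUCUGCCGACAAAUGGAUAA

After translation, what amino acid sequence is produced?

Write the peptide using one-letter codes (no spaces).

Answer: MTTLPTNG

Derivation:
start AUG at pos 4
pos 4: AUG -> M; peptide=M
pos 7: ACC -> T; peptide=MT
pos 10: ACU -> T; peptide=MTT
pos 13: CUG -> L; peptide=MTTL
pos 16: CCG -> P; peptide=MTTLP
pos 19: ACA -> T; peptide=MTTLPT
pos 22: AAU -> N; peptide=MTTLPTN
pos 25: GGA -> G; peptide=MTTLPTNG
pos 28: UAA -> STOP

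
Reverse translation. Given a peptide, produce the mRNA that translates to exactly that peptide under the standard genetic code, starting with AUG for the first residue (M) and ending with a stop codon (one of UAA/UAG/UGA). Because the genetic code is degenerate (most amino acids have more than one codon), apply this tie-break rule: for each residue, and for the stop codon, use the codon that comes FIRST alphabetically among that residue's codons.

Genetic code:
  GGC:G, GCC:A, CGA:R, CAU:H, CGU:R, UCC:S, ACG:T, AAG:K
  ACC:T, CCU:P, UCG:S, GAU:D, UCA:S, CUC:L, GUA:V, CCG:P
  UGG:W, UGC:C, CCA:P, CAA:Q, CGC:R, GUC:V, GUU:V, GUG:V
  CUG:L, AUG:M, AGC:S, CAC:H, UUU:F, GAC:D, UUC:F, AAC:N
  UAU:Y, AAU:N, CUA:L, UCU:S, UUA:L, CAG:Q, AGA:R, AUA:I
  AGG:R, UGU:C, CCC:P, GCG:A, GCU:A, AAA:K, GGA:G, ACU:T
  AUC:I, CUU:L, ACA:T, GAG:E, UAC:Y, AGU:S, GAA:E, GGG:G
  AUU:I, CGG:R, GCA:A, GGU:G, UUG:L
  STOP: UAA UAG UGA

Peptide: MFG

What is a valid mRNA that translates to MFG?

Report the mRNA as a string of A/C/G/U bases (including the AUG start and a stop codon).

residue 1: M -> AUG (start codon)
residue 2: F codons sorted = UUC,UUU -> pick first = UUC
residue 3: G codons sorted = GGA,GGC,GGG,GGU -> pick first = GGA
terminator: stop codons sorted = UAA,UAG,UGA -> pick first = UAA

Answer: mRNA: AUGUUCGGAUAA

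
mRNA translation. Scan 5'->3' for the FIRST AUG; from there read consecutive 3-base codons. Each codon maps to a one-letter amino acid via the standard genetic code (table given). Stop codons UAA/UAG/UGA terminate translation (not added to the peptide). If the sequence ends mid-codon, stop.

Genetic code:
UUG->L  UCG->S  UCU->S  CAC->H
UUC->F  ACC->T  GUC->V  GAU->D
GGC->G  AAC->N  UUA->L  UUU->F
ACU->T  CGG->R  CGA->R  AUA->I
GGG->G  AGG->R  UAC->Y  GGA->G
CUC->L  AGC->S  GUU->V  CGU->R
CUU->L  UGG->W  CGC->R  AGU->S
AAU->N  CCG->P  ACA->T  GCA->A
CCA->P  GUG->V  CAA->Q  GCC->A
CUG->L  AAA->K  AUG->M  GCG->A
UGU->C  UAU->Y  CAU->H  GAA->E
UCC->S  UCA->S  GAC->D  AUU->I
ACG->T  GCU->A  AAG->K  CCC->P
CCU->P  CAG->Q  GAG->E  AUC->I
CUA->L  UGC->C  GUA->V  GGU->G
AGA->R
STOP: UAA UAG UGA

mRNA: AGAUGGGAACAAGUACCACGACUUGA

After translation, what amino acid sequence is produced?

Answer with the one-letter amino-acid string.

Answer: MGTSTTT

Derivation:
start AUG at pos 2
pos 2: AUG -> M; peptide=M
pos 5: GGA -> G; peptide=MG
pos 8: ACA -> T; peptide=MGT
pos 11: AGU -> S; peptide=MGTS
pos 14: ACC -> T; peptide=MGTST
pos 17: ACG -> T; peptide=MGTSTT
pos 20: ACU -> T; peptide=MGTSTTT
pos 23: UGA -> STOP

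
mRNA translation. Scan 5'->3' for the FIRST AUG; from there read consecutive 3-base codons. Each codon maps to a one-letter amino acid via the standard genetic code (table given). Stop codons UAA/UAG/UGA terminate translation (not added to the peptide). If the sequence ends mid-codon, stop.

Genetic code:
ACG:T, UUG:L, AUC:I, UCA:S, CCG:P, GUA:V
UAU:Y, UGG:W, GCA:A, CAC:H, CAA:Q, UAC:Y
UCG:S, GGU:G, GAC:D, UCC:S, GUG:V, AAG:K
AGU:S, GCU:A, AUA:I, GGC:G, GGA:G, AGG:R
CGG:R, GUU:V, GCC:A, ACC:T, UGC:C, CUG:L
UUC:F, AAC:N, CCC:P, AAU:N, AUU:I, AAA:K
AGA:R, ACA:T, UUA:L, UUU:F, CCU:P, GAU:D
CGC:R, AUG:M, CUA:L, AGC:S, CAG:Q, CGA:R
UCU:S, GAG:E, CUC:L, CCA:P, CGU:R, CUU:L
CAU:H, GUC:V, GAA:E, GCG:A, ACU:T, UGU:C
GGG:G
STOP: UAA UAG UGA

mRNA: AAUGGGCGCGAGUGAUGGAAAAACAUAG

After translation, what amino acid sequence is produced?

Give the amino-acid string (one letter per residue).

Answer: MGASDGKT

Derivation:
start AUG at pos 1
pos 1: AUG -> M; peptide=M
pos 4: GGC -> G; peptide=MG
pos 7: GCG -> A; peptide=MGA
pos 10: AGU -> S; peptide=MGAS
pos 13: GAU -> D; peptide=MGASD
pos 16: GGA -> G; peptide=MGASDG
pos 19: AAA -> K; peptide=MGASDGK
pos 22: ACA -> T; peptide=MGASDGKT
pos 25: UAG -> STOP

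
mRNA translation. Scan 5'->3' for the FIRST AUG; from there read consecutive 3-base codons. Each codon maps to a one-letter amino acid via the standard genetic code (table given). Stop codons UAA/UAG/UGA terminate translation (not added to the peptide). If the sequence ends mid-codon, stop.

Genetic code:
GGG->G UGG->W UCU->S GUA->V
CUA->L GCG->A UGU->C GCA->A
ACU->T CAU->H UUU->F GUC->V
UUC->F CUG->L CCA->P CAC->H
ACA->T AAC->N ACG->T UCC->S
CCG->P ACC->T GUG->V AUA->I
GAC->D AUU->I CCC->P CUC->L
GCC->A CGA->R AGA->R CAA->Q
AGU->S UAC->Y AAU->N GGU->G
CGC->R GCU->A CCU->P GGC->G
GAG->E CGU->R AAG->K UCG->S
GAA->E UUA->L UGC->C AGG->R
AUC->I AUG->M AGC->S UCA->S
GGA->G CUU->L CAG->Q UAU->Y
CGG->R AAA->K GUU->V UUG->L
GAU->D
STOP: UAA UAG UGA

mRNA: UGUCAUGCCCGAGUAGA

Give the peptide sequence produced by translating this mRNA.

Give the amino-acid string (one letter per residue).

start AUG at pos 4
pos 4: AUG -> M; peptide=M
pos 7: CCC -> P; peptide=MP
pos 10: GAG -> E; peptide=MPE
pos 13: UAG -> STOP

Answer: MPE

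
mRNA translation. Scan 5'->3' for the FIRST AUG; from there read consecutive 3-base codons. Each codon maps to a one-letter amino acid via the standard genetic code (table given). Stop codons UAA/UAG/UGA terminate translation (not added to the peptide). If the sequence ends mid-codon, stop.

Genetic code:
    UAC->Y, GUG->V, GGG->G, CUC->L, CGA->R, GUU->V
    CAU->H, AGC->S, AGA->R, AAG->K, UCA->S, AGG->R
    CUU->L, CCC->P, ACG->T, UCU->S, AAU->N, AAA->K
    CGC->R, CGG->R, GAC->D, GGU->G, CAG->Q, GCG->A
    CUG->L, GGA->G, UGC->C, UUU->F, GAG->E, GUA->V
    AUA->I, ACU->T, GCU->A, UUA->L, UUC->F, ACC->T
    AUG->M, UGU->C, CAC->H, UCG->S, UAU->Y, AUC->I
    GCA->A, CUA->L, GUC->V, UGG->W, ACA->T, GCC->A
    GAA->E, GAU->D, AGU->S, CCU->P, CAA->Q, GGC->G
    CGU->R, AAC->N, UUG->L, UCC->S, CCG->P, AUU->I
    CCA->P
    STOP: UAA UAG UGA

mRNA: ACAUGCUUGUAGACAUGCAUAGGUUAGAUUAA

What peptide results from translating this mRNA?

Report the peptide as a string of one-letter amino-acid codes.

start AUG at pos 2
pos 2: AUG -> M; peptide=M
pos 5: CUU -> L; peptide=ML
pos 8: GUA -> V; peptide=MLV
pos 11: GAC -> D; peptide=MLVD
pos 14: AUG -> M; peptide=MLVDM
pos 17: CAU -> H; peptide=MLVDMH
pos 20: AGG -> R; peptide=MLVDMHR
pos 23: UUA -> L; peptide=MLVDMHRL
pos 26: GAU -> D; peptide=MLVDMHRLD
pos 29: UAA -> STOP

Answer: MLVDMHRLD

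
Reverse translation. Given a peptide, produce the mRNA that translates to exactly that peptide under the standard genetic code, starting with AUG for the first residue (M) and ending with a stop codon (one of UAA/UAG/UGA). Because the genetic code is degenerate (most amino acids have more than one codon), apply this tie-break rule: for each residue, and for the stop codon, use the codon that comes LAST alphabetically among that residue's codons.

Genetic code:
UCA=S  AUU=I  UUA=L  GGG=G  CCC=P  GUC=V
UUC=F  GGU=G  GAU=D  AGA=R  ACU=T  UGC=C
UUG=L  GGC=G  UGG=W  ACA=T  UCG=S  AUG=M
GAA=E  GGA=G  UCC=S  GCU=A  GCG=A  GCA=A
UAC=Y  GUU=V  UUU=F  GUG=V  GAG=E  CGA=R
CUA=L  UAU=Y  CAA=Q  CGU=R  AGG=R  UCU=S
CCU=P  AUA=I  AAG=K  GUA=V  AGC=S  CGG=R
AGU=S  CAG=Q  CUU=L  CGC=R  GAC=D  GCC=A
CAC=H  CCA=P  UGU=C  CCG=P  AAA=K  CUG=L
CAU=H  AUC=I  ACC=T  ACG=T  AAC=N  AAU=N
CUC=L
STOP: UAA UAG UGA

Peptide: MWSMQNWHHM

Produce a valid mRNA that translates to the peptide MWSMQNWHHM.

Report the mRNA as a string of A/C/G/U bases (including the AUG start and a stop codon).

Answer: mRNA: AUGUGGUCUAUGCAGAAUUGGCAUCAUAUGUGA

Derivation:
residue 1: M -> AUG (start codon)
residue 2: W -> UGG (only codon)
residue 3: S codons sorted = AGC,AGU,UCA,UCC,UCG,UCU -> pick last = UCU
residue 4: M -> AUG (only codon)
residue 5: Q codons sorted = CAA,CAG -> pick last = CAG
residue 6: N codons sorted = AAC,AAU -> pick last = AAU
residue 7: W -> UGG (only codon)
residue 8: H codons sorted = CAC,CAU -> pick last = CAU
residue 9: H codons sorted = CAC,CAU -> pick last = CAU
residue 10: M -> AUG (only codon)
terminator: stop codons sorted = UAA,UAG,UGA -> pick last = UGA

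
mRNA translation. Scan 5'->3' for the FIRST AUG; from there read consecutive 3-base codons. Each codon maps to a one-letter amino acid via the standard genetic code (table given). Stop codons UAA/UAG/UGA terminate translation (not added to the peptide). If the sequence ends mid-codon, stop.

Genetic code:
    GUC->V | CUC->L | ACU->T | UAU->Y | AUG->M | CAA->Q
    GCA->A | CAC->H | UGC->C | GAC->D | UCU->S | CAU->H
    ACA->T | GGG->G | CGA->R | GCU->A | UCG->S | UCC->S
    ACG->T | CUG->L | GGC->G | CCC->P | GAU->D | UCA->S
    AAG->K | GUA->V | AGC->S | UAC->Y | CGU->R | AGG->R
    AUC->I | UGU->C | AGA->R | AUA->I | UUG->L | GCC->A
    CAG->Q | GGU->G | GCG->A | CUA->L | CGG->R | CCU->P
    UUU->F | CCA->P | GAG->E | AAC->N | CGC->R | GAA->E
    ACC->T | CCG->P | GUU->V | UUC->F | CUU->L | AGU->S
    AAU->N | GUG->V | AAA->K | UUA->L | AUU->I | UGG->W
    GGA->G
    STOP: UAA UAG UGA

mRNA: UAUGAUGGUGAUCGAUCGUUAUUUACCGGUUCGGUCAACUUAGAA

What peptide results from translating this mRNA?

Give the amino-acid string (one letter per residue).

Answer: MMVIDRYLPVRST

Derivation:
start AUG at pos 1
pos 1: AUG -> M; peptide=M
pos 4: AUG -> M; peptide=MM
pos 7: GUG -> V; peptide=MMV
pos 10: AUC -> I; peptide=MMVI
pos 13: GAU -> D; peptide=MMVID
pos 16: CGU -> R; peptide=MMVIDR
pos 19: UAU -> Y; peptide=MMVIDRY
pos 22: UUA -> L; peptide=MMVIDRYL
pos 25: CCG -> P; peptide=MMVIDRYLP
pos 28: GUU -> V; peptide=MMVIDRYLPV
pos 31: CGG -> R; peptide=MMVIDRYLPVR
pos 34: UCA -> S; peptide=MMVIDRYLPVRS
pos 37: ACU -> T; peptide=MMVIDRYLPVRST
pos 40: UAG -> STOP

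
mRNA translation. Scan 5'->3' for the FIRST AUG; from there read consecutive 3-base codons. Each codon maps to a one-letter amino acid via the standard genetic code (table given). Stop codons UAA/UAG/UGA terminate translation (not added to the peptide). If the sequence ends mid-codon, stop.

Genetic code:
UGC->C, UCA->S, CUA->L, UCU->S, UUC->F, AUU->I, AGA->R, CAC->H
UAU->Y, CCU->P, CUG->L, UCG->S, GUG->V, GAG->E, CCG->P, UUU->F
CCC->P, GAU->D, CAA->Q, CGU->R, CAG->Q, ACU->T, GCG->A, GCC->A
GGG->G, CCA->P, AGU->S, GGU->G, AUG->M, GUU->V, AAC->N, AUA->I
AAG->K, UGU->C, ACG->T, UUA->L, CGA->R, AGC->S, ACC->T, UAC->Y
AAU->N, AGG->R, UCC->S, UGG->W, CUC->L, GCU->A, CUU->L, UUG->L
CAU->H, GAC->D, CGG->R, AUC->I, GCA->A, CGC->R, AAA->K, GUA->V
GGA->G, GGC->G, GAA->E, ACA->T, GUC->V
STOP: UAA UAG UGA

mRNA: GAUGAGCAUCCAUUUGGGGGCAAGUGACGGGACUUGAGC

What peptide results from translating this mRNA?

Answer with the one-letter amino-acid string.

Answer: MSIHLGASDGT

Derivation:
start AUG at pos 1
pos 1: AUG -> M; peptide=M
pos 4: AGC -> S; peptide=MS
pos 7: AUC -> I; peptide=MSI
pos 10: CAU -> H; peptide=MSIH
pos 13: UUG -> L; peptide=MSIHL
pos 16: GGG -> G; peptide=MSIHLG
pos 19: GCA -> A; peptide=MSIHLGA
pos 22: AGU -> S; peptide=MSIHLGAS
pos 25: GAC -> D; peptide=MSIHLGASD
pos 28: GGG -> G; peptide=MSIHLGASDG
pos 31: ACU -> T; peptide=MSIHLGASDGT
pos 34: UGA -> STOP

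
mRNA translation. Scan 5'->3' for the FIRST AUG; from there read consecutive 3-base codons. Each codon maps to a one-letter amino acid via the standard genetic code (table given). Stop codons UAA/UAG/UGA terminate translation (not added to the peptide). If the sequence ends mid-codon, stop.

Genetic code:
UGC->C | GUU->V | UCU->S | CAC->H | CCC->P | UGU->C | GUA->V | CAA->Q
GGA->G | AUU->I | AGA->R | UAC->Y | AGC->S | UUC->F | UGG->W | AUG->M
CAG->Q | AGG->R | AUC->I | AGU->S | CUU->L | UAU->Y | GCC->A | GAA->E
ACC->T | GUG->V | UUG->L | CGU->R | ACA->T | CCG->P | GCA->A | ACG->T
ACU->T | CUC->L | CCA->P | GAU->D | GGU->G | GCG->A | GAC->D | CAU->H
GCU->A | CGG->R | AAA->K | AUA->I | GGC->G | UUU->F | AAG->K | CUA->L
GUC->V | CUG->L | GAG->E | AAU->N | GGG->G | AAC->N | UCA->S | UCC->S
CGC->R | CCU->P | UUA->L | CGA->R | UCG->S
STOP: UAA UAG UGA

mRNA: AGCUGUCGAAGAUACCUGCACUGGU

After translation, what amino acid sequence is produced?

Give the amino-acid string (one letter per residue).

Answer: (empty: no AUG start codon)

Derivation:
no AUG start codon found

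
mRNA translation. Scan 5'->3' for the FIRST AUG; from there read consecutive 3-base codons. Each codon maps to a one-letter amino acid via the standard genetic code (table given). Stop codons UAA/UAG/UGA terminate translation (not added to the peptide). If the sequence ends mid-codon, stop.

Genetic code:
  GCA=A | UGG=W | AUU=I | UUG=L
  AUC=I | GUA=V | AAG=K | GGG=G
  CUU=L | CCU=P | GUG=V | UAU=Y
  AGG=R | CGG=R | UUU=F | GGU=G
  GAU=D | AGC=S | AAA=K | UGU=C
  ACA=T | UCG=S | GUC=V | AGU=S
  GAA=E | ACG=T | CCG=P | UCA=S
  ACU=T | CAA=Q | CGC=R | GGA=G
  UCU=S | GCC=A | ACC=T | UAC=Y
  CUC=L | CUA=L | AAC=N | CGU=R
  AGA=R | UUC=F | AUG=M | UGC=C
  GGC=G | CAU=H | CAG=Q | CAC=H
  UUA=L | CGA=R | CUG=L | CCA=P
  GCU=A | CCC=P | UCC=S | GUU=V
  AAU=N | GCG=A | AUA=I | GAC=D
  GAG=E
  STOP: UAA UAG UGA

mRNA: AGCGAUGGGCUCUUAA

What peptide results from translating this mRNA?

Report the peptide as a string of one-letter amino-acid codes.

Answer: MGS

Derivation:
start AUG at pos 4
pos 4: AUG -> M; peptide=M
pos 7: GGC -> G; peptide=MG
pos 10: UCU -> S; peptide=MGS
pos 13: UAA -> STOP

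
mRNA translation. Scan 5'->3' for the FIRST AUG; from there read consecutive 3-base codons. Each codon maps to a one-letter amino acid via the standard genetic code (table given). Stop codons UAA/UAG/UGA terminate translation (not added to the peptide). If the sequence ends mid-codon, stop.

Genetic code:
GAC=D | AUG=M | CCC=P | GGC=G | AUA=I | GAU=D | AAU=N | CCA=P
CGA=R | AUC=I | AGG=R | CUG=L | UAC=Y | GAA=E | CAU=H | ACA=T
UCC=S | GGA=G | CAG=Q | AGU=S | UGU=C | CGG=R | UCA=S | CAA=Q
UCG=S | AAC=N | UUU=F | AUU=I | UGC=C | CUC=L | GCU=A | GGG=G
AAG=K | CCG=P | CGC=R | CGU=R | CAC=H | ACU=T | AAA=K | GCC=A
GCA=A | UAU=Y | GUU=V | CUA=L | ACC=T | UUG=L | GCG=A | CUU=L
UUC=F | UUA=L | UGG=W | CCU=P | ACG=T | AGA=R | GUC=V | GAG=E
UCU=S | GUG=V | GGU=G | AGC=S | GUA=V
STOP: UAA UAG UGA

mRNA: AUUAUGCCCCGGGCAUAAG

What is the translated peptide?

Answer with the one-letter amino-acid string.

start AUG at pos 3
pos 3: AUG -> M; peptide=M
pos 6: CCC -> P; peptide=MP
pos 9: CGG -> R; peptide=MPR
pos 12: GCA -> A; peptide=MPRA
pos 15: UAA -> STOP

Answer: MPRA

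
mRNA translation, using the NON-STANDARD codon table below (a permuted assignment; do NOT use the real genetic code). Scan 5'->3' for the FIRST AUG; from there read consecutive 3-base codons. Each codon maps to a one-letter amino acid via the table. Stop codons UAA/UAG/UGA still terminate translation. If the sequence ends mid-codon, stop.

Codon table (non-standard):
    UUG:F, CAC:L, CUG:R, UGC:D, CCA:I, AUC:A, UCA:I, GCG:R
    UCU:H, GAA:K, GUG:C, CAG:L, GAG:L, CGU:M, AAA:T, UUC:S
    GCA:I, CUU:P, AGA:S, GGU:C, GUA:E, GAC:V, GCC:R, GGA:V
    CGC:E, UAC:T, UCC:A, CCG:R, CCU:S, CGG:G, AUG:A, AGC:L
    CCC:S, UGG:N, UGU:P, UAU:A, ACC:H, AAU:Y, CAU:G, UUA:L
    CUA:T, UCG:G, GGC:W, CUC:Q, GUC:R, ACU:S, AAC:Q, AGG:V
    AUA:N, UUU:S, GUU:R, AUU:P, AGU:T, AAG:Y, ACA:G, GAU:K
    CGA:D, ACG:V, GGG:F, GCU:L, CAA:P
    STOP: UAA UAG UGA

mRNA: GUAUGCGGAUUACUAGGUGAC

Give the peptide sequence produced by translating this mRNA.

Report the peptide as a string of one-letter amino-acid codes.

start AUG at pos 2
pos 2: AUG -> A; peptide=A
pos 5: CGG -> G; peptide=AG
pos 8: AUU -> P; peptide=AGP
pos 11: ACU -> S; peptide=AGPS
pos 14: AGG -> V; peptide=AGPSV
pos 17: UGA -> STOP

Answer: AGPSV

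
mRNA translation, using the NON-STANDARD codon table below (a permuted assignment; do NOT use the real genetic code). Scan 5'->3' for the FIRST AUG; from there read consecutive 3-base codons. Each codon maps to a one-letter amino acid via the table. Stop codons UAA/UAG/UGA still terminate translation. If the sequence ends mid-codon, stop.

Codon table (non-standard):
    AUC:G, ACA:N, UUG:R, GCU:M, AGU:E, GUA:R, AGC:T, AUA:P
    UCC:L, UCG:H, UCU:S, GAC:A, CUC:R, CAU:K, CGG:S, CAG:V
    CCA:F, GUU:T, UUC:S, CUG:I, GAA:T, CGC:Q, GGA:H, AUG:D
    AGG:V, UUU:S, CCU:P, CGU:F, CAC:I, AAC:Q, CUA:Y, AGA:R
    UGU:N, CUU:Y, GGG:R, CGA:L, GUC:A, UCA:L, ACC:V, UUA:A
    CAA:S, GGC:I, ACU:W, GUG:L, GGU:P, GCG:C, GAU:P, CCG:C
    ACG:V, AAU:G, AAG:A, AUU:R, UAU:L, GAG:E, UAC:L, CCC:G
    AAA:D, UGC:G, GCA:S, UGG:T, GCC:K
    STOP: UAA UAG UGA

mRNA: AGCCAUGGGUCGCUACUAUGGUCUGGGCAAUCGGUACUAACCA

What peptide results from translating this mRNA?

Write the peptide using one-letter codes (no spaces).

start AUG at pos 4
pos 4: AUG -> D; peptide=D
pos 7: GGU -> P; peptide=DP
pos 10: CGC -> Q; peptide=DPQ
pos 13: UAC -> L; peptide=DPQL
pos 16: UAU -> L; peptide=DPQLL
pos 19: GGU -> P; peptide=DPQLLP
pos 22: CUG -> I; peptide=DPQLLPI
pos 25: GGC -> I; peptide=DPQLLPII
pos 28: AAU -> G; peptide=DPQLLPIIG
pos 31: CGG -> S; peptide=DPQLLPIIGS
pos 34: UAC -> L; peptide=DPQLLPIIGSL
pos 37: UAA -> STOP

Answer: DPQLLPIIGSL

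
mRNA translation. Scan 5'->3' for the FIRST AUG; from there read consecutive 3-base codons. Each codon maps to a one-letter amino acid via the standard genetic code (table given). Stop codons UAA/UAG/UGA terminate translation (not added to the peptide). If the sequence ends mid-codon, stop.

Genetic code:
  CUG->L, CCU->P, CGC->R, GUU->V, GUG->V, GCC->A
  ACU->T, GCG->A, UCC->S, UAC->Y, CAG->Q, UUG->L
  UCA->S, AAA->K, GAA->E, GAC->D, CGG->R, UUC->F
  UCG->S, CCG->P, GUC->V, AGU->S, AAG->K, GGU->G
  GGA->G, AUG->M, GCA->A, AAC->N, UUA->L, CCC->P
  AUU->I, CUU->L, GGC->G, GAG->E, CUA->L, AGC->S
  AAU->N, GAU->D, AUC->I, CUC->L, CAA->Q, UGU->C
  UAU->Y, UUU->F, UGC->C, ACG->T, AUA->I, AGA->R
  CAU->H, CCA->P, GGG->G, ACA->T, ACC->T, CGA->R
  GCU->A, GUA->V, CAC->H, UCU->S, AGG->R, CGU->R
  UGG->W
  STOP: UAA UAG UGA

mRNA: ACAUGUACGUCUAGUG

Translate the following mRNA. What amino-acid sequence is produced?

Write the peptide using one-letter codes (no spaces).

start AUG at pos 2
pos 2: AUG -> M; peptide=M
pos 5: UAC -> Y; peptide=MY
pos 8: GUC -> V; peptide=MYV
pos 11: UAG -> STOP

Answer: MYV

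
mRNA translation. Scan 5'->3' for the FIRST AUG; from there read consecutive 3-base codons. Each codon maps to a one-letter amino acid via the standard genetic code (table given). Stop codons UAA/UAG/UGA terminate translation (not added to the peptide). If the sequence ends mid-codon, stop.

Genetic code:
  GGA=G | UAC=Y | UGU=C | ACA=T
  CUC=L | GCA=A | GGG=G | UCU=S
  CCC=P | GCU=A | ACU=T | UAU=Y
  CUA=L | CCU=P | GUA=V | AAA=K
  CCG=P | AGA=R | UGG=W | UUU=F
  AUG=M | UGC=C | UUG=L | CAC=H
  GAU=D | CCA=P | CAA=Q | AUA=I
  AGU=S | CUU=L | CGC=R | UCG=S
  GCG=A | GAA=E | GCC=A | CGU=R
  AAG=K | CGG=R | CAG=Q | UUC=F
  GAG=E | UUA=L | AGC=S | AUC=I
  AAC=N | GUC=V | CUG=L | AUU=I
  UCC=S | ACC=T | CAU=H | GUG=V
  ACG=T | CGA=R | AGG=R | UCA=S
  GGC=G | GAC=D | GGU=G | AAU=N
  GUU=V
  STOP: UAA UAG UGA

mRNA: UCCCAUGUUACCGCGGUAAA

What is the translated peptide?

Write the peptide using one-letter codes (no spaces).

Answer: MLPR

Derivation:
start AUG at pos 4
pos 4: AUG -> M; peptide=M
pos 7: UUA -> L; peptide=ML
pos 10: CCG -> P; peptide=MLP
pos 13: CGG -> R; peptide=MLPR
pos 16: UAA -> STOP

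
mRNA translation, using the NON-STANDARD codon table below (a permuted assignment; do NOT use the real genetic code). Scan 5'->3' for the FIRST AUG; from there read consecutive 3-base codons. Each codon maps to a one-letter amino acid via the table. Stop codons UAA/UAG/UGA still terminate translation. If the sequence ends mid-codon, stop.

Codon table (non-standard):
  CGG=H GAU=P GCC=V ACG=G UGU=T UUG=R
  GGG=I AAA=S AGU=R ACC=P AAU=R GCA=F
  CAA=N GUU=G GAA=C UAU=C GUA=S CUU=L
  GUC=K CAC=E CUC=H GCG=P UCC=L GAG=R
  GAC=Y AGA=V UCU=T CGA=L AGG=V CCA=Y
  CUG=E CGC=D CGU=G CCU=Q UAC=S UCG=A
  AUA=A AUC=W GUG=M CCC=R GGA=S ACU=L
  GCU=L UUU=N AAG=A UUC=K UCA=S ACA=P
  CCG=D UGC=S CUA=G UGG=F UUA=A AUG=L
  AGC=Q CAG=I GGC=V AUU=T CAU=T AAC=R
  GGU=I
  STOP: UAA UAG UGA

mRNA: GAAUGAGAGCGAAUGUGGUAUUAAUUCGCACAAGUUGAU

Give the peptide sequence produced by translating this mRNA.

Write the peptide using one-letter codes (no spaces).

start AUG at pos 2
pos 2: AUG -> L; peptide=L
pos 5: AGA -> V; peptide=LV
pos 8: GCG -> P; peptide=LVP
pos 11: AAU -> R; peptide=LVPR
pos 14: GUG -> M; peptide=LVPRM
pos 17: GUA -> S; peptide=LVPRMS
pos 20: UUA -> A; peptide=LVPRMSA
pos 23: AUU -> T; peptide=LVPRMSAT
pos 26: CGC -> D; peptide=LVPRMSATD
pos 29: ACA -> P; peptide=LVPRMSATDP
pos 32: AGU -> R; peptide=LVPRMSATDPR
pos 35: UGA -> STOP

Answer: LVPRMSATDPR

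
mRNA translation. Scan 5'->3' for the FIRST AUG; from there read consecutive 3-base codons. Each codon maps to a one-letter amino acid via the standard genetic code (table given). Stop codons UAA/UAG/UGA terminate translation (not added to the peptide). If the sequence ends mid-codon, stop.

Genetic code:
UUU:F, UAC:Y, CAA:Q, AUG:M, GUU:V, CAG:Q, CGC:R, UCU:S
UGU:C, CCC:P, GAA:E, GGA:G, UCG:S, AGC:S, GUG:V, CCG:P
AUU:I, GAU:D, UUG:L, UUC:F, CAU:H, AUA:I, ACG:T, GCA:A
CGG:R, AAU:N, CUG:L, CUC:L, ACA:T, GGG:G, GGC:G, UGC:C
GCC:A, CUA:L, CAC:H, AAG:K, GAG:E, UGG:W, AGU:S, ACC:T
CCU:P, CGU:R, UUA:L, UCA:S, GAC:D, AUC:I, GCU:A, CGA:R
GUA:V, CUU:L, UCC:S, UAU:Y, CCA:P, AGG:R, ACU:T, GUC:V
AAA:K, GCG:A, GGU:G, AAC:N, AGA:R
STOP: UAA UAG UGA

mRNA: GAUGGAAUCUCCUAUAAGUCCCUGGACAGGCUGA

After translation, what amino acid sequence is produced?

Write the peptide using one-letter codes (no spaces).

start AUG at pos 1
pos 1: AUG -> M; peptide=M
pos 4: GAA -> E; peptide=ME
pos 7: UCU -> S; peptide=MES
pos 10: CCU -> P; peptide=MESP
pos 13: AUA -> I; peptide=MESPI
pos 16: AGU -> S; peptide=MESPIS
pos 19: CCC -> P; peptide=MESPISP
pos 22: UGG -> W; peptide=MESPISPW
pos 25: ACA -> T; peptide=MESPISPWT
pos 28: GGC -> G; peptide=MESPISPWTG
pos 31: UGA -> STOP

Answer: MESPISPWTG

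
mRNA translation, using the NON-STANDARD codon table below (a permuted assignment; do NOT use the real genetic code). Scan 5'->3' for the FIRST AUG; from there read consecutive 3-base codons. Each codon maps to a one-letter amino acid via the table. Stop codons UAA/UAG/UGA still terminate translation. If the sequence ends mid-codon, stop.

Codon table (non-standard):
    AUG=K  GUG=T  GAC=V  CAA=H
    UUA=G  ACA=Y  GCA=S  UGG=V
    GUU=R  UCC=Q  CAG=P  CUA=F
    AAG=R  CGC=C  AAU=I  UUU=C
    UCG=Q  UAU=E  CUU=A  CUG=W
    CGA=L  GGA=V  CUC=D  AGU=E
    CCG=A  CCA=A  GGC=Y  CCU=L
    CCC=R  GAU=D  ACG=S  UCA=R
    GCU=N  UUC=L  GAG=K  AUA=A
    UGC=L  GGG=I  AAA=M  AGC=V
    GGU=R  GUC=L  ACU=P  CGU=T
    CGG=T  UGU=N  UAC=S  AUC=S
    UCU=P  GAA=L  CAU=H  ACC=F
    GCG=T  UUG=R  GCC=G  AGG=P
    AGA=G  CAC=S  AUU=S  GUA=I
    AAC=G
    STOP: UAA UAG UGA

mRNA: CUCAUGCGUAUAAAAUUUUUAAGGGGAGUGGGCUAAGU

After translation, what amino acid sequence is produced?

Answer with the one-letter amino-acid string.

start AUG at pos 3
pos 3: AUG -> K; peptide=K
pos 6: CGU -> T; peptide=KT
pos 9: AUA -> A; peptide=KTA
pos 12: AAA -> M; peptide=KTAM
pos 15: UUU -> C; peptide=KTAMC
pos 18: UUA -> G; peptide=KTAMCG
pos 21: AGG -> P; peptide=KTAMCGP
pos 24: GGA -> V; peptide=KTAMCGPV
pos 27: GUG -> T; peptide=KTAMCGPVT
pos 30: GGC -> Y; peptide=KTAMCGPVTY
pos 33: UAA -> STOP

Answer: KTAMCGPVTY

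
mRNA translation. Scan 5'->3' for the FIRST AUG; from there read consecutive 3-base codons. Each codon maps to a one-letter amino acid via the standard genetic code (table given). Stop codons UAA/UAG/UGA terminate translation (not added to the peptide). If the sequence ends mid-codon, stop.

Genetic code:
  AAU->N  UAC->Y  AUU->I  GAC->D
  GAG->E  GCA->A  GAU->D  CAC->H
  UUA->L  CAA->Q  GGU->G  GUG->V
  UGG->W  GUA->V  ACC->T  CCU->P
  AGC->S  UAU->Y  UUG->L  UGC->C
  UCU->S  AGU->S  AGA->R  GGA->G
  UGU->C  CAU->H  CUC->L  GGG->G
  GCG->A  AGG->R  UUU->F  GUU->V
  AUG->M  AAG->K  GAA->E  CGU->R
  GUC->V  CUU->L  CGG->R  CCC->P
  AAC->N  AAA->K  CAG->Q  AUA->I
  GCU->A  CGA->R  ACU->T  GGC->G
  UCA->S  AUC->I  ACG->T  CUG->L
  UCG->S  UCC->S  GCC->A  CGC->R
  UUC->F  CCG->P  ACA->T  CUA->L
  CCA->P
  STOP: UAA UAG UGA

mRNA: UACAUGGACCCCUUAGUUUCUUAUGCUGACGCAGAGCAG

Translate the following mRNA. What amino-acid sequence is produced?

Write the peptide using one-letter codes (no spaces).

start AUG at pos 3
pos 3: AUG -> M; peptide=M
pos 6: GAC -> D; peptide=MD
pos 9: CCC -> P; peptide=MDP
pos 12: UUA -> L; peptide=MDPL
pos 15: GUU -> V; peptide=MDPLV
pos 18: UCU -> S; peptide=MDPLVS
pos 21: UAU -> Y; peptide=MDPLVSY
pos 24: GCU -> A; peptide=MDPLVSYA
pos 27: GAC -> D; peptide=MDPLVSYAD
pos 30: GCA -> A; peptide=MDPLVSYADA
pos 33: GAG -> E; peptide=MDPLVSYADAE
pos 36: CAG -> Q; peptide=MDPLVSYADAEQ
pos 39: only 0 nt remain (<3), stop (end of mRNA)

Answer: MDPLVSYADAEQ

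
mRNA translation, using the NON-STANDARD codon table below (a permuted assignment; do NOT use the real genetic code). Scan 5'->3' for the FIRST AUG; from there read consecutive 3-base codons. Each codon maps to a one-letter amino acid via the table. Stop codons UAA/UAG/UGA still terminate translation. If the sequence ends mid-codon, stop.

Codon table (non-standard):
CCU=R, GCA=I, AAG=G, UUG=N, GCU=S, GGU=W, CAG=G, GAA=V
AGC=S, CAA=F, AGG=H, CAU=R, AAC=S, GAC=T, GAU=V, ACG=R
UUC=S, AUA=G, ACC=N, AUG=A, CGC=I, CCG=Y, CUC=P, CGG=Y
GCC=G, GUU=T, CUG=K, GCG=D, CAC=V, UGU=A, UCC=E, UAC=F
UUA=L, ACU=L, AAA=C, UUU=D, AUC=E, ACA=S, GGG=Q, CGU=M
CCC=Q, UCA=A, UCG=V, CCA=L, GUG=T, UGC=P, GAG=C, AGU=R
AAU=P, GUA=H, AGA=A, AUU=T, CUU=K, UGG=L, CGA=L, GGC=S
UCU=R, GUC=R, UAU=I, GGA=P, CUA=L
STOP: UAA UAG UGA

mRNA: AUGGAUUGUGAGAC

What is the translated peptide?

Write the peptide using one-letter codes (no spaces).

Answer: AVAC

Derivation:
start AUG at pos 0
pos 0: AUG -> A; peptide=A
pos 3: GAU -> V; peptide=AV
pos 6: UGU -> A; peptide=AVA
pos 9: GAG -> C; peptide=AVAC
pos 12: only 2 nt remain (<3), stop (end of mRNA)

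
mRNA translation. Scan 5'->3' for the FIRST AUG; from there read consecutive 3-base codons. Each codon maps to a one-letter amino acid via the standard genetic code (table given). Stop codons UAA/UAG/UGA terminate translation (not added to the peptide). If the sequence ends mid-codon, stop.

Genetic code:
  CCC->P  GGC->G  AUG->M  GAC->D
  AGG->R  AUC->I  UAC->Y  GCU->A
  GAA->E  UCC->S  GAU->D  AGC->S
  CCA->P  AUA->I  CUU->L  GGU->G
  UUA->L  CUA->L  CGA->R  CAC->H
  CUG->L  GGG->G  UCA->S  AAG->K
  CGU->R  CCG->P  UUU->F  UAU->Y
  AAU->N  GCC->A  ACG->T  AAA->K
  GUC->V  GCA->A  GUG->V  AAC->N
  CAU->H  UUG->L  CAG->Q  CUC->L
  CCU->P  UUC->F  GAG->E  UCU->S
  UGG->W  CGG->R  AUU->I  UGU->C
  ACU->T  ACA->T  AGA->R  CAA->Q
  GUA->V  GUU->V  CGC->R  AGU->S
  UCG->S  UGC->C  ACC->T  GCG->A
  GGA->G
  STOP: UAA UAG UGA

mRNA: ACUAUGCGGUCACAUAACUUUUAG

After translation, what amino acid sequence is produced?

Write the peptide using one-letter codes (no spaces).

Answer: MRSHNF

Derivation:
start AUG at pos 3
pos 3: AUG -> M; peptide=M
pos 6: CGG -> R; peptide=MR
pos 9: UCA -> S; peptide=MRS
pos 12: CAU -> H; peptide=MRSH
pos 15: AAC -> N; peptide=MRSHN
pos 18: UUU -> F; peptide=MRSHNF
pos 21: UAG -> STOP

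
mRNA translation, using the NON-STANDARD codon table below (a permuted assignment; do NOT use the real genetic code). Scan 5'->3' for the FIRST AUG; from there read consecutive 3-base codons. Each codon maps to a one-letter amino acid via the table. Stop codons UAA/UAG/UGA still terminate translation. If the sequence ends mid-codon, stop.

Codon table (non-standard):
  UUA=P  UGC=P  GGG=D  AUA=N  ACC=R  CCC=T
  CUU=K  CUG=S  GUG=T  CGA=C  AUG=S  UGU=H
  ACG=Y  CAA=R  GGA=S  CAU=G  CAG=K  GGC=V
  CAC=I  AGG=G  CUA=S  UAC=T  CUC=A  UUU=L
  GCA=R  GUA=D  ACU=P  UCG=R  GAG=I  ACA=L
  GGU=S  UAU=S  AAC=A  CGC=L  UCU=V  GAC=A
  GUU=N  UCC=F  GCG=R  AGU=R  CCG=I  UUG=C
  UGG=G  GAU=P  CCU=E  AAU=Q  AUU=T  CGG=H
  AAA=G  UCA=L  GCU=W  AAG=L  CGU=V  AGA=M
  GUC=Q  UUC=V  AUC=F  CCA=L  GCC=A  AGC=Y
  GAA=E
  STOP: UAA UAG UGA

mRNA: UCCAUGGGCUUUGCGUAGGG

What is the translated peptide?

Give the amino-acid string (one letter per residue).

Answer: SVLR

Derivation:
start AUG at pos 3
pos 3: AUG -> S; peptide=S
pos 6: GGC -> V; peptide=SV
pos 9: UUU -> L; peptide=SVL
pos 12: GCG -> R; peptide=SVLR
pos 15: UAG -> STOP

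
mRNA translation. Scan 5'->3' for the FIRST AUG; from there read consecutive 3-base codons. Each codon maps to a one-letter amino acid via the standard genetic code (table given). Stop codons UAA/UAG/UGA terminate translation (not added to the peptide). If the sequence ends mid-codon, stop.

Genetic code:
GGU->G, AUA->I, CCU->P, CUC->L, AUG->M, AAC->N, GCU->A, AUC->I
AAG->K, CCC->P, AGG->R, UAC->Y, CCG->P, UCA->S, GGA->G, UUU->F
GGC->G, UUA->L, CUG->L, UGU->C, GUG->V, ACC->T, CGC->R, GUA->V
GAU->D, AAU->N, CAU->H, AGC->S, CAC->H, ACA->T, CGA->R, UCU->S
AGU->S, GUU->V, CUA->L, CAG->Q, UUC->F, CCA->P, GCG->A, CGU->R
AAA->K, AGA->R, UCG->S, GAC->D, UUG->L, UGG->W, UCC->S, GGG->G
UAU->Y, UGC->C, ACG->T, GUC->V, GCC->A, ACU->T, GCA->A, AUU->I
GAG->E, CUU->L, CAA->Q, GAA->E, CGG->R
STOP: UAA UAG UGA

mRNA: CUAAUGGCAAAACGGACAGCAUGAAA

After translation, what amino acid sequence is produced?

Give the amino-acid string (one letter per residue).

start AUG at pos 3
pos 3: AUG -> M; peptide=M
pos 6: GCA -> A; peptide=MA
pos 9: AAA -> K; peptide=MAK
pos 12: CGG -> R; peptide=MAKR
pos 15: ACA -> T; peptide=MAKRT
pos 18: GCA -> A; peptide=MAKRTA
pos 21: UGA -> STOP

Answer: MAKRTA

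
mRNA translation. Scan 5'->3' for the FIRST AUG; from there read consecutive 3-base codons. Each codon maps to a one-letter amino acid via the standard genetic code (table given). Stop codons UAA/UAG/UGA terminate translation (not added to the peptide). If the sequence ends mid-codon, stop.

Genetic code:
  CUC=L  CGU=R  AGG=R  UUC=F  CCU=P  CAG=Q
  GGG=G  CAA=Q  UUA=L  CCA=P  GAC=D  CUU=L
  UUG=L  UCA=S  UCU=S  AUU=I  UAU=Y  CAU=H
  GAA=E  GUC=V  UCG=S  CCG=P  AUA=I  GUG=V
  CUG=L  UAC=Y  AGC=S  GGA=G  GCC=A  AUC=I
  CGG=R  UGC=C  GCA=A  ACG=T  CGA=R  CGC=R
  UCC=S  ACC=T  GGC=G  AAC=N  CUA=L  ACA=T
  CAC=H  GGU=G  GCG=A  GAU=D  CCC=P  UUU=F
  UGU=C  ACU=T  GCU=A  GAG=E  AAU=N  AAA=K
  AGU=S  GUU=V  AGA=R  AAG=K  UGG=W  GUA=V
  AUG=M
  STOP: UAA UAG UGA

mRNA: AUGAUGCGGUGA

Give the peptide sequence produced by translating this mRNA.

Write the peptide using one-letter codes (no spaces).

start AUG at pos 0
pos 0: AUG -> M; peptide=M
pos 3: AUG -> M; peptide=MM
pos 6: CGG -> R; peptide=MMR
pos 9: UGA -> STOP

Answer: MMR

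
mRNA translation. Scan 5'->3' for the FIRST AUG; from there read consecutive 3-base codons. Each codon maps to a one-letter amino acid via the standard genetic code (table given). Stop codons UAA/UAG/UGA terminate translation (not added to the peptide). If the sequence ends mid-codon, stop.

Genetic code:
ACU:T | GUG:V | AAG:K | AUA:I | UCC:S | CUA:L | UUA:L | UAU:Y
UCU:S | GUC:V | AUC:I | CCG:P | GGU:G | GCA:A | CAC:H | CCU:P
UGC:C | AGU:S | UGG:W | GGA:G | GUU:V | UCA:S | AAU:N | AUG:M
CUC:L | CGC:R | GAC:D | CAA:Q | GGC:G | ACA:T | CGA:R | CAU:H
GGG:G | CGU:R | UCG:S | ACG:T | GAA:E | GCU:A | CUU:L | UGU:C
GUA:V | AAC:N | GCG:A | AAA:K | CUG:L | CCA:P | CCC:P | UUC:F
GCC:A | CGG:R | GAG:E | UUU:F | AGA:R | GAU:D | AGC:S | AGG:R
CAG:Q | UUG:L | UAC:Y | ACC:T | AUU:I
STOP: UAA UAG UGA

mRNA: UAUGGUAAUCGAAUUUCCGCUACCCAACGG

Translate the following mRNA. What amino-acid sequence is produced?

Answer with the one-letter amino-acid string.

start AUG at pos 1
pos 1: AUG -> M; peptide=M
pos 4: GUA -> V; peptide=MV
pos 7: AUC -> I; peptide=MVI
pos 10: GAA -> E; peptide=MVIE
pos 13: UUU -> F; peptide=MVIEF
pos 16: CCG -> P; peptide=MVIEFP
pos 19: CUA -> L; peptide=MVIEFPL
pos 22: CCC -> P; peptide=MVIEFPLP
pos 25: AAC -> N; peptide=MVIEFPLPN
pos 28: only 2 nt remain (<3), stop (end of mRNA)

Answer: MVIEFPLPN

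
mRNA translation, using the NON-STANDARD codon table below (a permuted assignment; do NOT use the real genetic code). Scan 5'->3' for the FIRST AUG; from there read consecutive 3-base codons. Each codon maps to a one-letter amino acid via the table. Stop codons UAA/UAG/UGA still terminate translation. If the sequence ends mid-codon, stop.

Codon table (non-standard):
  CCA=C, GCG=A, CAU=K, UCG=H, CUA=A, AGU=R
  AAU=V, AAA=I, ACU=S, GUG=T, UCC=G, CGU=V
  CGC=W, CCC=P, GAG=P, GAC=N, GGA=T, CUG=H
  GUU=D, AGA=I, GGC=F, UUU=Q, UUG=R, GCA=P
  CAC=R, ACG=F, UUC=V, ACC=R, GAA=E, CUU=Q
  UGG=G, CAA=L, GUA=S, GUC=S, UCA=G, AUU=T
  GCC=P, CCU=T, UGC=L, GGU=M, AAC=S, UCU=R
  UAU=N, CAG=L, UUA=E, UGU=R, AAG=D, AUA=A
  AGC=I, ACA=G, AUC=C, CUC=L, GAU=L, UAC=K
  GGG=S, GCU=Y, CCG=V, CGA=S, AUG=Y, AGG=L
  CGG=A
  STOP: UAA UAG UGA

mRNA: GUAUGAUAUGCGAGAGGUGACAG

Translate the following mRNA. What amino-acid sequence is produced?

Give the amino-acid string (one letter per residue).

Answer: YALPL

Derivation:
start AUG at pos 2
pos 2: AUG -> Y; peptide=Y
pos 5: AUA -> A; peptide=YA
pos 8: UGC -> L; peptide=YAL
pos 11: GAG -> P; peptide=YALP
pos 14: AGG -> L; peptide=YALPL
pos 17: UGA -> STOP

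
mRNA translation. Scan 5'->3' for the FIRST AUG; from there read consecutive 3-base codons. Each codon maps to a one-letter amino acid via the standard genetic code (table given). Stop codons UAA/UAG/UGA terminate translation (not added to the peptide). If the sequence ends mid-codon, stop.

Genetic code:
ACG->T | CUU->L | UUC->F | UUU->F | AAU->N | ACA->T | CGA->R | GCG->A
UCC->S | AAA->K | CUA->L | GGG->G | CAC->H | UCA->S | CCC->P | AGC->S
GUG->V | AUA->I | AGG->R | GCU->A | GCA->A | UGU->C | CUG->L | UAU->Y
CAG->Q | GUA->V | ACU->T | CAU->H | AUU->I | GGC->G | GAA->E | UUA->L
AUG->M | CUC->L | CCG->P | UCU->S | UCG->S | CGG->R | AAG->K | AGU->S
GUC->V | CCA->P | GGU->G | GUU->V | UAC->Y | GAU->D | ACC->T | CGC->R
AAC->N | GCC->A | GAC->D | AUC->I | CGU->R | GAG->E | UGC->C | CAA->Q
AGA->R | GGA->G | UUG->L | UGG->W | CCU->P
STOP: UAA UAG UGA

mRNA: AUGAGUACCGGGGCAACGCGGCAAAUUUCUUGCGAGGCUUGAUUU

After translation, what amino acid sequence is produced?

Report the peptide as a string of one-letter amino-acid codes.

Answer: MSTGATRQISCEA

Derivation:
start AUG at pos 0
pos 0: AUG -> M; peptide=M
pos 3: AGU -> S; peptide=MS
pos 6: ACC -> T; peptide=MST
pos 9: GGG -> G; peptide=MSTG
pos 12: GCA -> A; peptide=MSTGA
pos 15: ACG -> T; peptide=MSTGAT
pos 18: CGG -> R; peptide=MSTGATR
pos 21: CAA -> Q; peptide=MSTGATRQ
pos 24: AUU -> I; peptide=MSTGATRQI
pos 27: UCU -> S; peptide=MSTGATRQIS
pos 30: UGC -> C; peptide=MSTGATRQISC
pos 33: GAG -> E; peptide=MSTGATRQISCE
pos 36: GCU -> A; peptide=MSTGATRQISCEA
pos 39: UGA -> STOP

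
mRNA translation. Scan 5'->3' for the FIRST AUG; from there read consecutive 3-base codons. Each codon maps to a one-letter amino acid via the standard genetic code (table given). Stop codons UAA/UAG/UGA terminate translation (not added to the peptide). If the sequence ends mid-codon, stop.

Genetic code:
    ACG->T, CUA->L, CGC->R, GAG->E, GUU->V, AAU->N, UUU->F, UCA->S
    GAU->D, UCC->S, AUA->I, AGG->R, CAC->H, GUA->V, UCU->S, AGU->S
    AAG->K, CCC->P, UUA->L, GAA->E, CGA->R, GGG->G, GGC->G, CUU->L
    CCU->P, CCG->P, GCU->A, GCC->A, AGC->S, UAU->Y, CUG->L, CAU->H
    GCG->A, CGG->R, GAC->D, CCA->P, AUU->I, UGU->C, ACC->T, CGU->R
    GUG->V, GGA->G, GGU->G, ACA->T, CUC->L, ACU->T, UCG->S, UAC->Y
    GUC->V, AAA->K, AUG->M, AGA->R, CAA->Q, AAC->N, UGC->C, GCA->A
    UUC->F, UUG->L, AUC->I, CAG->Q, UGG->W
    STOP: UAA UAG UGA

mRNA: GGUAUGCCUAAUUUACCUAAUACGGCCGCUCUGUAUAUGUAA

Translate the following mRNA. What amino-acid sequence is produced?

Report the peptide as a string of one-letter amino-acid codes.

start AUG at pos 3
pos 3: AUG -> M; peptide=M
pos 6: CCU -> P; peptide=MP
pos 9: AAU -> N; peptide=MPN
pos 12: UUA -> L; peptide=MPNL
pos 15: CCU -> P; peptide=MPNLP
pos 18: AAU -> N; peptide=MPNLPN
pos 21: ACG -> T; peptide=MPNLPNT
pos 24: GCC -> A; peptide=MPNLPNTA
pos 27: GCU -> A; peptide=MPNLPNTAA
pos 30: CUG -> L; peptide=MPNLPNTAAL
pos 33: UAU -> Y; peptide=MPNLPNTAALY
pos 36: AUG -> M; peptide=MPNLPNTAALYM
pos 39: UAA -> STOP

Answer: MPNLPNTAALYM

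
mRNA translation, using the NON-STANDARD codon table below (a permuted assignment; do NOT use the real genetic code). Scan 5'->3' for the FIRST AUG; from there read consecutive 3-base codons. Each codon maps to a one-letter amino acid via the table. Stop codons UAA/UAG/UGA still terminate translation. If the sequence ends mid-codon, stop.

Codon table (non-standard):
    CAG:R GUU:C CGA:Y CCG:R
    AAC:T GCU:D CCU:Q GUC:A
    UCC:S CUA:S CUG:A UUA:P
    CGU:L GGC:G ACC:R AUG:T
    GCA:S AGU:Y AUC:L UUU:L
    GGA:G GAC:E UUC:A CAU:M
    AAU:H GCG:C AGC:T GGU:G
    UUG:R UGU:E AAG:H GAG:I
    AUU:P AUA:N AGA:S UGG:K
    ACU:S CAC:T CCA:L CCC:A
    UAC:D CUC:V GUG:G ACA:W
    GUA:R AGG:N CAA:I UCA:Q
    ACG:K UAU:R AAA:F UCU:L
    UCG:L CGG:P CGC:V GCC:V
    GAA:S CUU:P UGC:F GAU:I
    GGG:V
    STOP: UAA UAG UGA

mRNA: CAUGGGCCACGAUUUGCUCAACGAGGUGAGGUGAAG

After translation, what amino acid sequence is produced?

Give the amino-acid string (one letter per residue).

start AUG at pos 1
pos 1: AUG -> T; peptide=T
pos 4: GGC -> G; peptide=TG
pos 7: CAC -> T; peptide=TGT
pos 10: GAU -> I; peptide=TGTI
pos 13: UUG -> R; peptide=TGTIR
pos 16: CUC -> V; peptide=TGTIRV
pos 19: AAC -> T; peptide=TGTIRVT
pos 22: GAG -> I; peptide=TGTIRVTI
pos 25: GUG -> G; peptide=TGTIRVTIG
pos 28: AGG -> N; peptide=TGTIRVTIGN
pos 31: UGA -> STOP

Answer: TGTIRVTIGN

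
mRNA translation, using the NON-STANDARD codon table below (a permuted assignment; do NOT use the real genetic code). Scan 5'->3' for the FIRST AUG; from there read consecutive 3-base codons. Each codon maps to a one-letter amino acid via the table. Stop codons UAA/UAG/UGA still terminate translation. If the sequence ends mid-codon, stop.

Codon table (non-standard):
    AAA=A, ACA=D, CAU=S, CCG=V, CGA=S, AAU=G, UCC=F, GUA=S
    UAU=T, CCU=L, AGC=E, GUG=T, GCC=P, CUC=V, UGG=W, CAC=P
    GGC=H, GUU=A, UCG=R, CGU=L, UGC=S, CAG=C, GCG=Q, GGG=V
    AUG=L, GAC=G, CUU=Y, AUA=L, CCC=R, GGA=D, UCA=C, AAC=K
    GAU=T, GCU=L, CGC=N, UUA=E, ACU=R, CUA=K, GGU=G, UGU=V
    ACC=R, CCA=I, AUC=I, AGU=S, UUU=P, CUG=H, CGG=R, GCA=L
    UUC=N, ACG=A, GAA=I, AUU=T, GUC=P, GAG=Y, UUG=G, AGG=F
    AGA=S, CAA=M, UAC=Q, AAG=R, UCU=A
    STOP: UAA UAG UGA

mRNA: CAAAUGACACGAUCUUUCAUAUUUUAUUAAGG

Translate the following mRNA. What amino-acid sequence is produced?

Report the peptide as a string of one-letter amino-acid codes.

Answer: LDSANLPT

Derivation:
start AUG at pos 3
pos 3: AUG -> L; peptide=L
pos 6: ACA -> D; peptide=LD
pos 9: CGA -> S; peptide=LDS
pos 12: UCU -> A; peptide=LDSA
pos 15: UUC -> N; peptide=LDSAN
pos 18: AUA -> L; peptide=LDSANL
pos 21: UUU -> P; peptide=LDSANLP
pos 24: UAU -> T; peptide=LDSANLPT
pos 27: UAA -> STOP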